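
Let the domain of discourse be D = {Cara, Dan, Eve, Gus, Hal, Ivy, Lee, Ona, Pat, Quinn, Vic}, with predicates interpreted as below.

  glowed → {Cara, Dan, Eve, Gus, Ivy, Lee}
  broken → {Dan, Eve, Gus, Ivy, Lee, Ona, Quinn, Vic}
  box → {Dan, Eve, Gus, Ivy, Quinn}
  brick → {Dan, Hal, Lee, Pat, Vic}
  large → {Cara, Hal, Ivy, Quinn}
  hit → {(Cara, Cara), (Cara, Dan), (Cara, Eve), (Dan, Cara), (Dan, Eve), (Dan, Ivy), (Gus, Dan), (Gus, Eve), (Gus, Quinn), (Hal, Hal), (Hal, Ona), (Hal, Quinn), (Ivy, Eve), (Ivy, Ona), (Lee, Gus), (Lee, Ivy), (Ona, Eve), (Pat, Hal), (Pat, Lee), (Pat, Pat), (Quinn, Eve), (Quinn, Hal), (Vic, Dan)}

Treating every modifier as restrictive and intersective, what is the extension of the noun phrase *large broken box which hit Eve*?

{Ivy, Quinn}

⟦which hit Eve⟧ = {x : ⟨x, Eve⟩ ∈ ⟦hit⟧} = {Cara, Dan, Gus, Ivy, Ona, Quinn}
⟦box⟧ = {Dan, Eve, Gus, Ivy, Quinn}
… ∩ ⟦which hit Eve⟧ = {Dan, Eve, Gus, Ivy, Quinn} ∩ {Cara, Dan, Gus, Ivy, Ona, Quinn} = {Dan, Gus, Ivy, Quinn}
… ∩ ⟦large⟧ = {Dan, Gus, Ivy, Quinn} ∩ {Cara, Hal, Ivy, Quinn} = {Ivy, Quinn}
… ∩ ⟦broken⟧ = {Ivy, Quinn} ∩ {Dan, Eve, Gus, Ivy, Lee, Ona, Quinn, Vic} = {Ivy, Quinn}
So ⟦large broken box which hit Eve⟧ = {Ivy, Quinn}.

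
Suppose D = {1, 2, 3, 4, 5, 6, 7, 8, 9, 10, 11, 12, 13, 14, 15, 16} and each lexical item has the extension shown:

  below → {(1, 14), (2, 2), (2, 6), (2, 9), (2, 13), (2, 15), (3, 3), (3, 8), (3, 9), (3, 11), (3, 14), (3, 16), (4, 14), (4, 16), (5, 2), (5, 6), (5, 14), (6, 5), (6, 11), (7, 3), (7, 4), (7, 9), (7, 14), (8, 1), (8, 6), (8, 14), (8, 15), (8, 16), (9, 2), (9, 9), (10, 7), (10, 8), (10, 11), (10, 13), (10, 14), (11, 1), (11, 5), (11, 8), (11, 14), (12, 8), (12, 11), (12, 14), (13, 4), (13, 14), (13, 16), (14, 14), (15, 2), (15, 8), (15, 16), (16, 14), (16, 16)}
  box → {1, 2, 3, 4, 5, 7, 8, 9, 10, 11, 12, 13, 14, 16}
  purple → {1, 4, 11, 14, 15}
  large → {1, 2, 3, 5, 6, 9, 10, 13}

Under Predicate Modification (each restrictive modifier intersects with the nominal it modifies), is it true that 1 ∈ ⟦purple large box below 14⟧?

yes

⟦below 14⟧ = {x : ⟨x, 14⟩ ∈ ⟦below⟧} = {1, 3, 4, 5, 7, 8, 10, 11, 12, 13, 14, 16}
⟦box⟧ = {1, 2, 3, 4, 5, 7, 8, 9, 10, 11, 12, 13, 14, 16}
… ∩ ⟦below 14⟧ = {1, 2, 3, 4, 5, 7, 8, 9, 10, 11, 12, 13, 14, 16} ∩ {1, 3, 4, 5, 7, 8, 10, 11, 12, 13, 14, 16} = {1, 3, 4, 5, 7, 8, 10, 11, 12, 13, 14, 16}
… ∩ ⟦purple⟧ = {1, 3, 4, 5, 7, 8, 10, 11, 12, 13, 14, 16} ∩ {1, 4, 11, 14, 15} = {1, 4, 11, 14}
… ∩ ⟦large⟧ = {1, 4, 11, 14} ∩ {1, 2, 3, 5, 6, 9, 10, 13} = {1}
⟦purple large box below 14⟧ = {1}; 1 ∈ this set.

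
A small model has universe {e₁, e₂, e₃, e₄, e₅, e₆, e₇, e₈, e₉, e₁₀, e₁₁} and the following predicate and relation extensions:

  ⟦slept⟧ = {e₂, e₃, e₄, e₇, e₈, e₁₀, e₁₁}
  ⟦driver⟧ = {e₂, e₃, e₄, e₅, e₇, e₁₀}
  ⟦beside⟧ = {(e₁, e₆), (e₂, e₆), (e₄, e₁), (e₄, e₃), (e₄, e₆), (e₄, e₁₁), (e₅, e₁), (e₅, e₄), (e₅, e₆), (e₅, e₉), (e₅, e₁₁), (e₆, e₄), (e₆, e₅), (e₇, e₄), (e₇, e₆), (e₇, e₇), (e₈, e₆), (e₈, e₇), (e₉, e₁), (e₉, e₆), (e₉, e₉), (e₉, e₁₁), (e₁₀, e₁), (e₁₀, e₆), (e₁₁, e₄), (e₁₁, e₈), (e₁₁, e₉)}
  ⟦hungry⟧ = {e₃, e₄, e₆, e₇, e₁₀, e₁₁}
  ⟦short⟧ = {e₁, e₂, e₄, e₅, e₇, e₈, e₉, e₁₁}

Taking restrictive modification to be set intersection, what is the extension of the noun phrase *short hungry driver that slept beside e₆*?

{e₄, e₇}

⟦that slept⟧ = ⟦slept⟧ = {e₂, e₃, e₄, e₇, e₈, e₁₀, e₁₁}
⟦beside e₆⟧ = {x : ⟨x, e₆⟩ ∈ ⟦beside⟧} = {e₁, e₂, e₄, e₅, e₇, e₈, e₉, e₁₀}
⟦driver⟧ = {e₂, e₃, e₄, e₅, e₇, e₁₀}
… ∩ ⟦that slept⟧ = {e₂, e₃, e₄, e₅, e₇, e₁₀} ∩ {e₂, e₃, e₄, e₇, e₈, e₁₀, e₁₁} = {e₂, e₃, e₄, e₇, e₁₀}
… ∩ ⟦beside e₆⟧ = {e₂, e₃, e₄, e₇, e₁₀} ∩ {e₁, e₂, e₄, e₅, e₇, e₈, e₉, e₁₀} = {e₂, e₄, e₇, e₁₀}
… ∩ ⟦short⟧ = {e₂, e₄, e₇, e₁₀} ∩ {e₁, e₂, e₄, e₅, e₇, e₈, e₉, e₁₁} = {e₂, e₄, e₇}
… ∩ ⟦hungry⟧ = {e₂, e₄, e₇} ∩ {e₃, e₄, e₆, e₇, e₁₀, e₁₁} = {e₄, e₇}
So ⟦short hungry driver that slept beside e₆⟧ = {e₄, e₇}.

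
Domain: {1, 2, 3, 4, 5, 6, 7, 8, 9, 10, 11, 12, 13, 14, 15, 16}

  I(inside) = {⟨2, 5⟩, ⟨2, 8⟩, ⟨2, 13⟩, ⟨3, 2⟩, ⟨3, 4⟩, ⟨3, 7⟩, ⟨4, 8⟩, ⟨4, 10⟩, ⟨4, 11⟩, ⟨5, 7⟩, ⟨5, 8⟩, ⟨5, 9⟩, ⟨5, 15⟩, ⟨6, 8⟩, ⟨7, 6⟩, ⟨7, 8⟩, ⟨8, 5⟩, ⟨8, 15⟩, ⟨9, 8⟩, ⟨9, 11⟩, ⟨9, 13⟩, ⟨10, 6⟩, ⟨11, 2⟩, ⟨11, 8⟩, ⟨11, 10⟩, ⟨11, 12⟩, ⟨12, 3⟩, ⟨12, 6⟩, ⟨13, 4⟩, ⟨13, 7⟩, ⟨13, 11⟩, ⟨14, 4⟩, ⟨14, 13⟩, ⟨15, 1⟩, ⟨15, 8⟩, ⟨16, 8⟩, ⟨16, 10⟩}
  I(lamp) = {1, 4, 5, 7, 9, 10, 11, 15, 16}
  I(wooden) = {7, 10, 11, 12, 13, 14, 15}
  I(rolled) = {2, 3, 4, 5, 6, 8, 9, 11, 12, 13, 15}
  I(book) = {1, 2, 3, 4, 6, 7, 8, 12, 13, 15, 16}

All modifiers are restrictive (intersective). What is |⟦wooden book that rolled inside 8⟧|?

⟦that rolled⟧ = ⟦rolled⟧ = {2, 3, 4, 5, 6, 8, 9, 11, 12, 13, 15}
⟦inside 8⟧ = {x : ⟨x, 8⟩ ∈ ⟦inside⟧} = {2, 4, 5, 6, 7, 9, 11, 15, 16}
⟦book⟧ = {1, 2, 3, 4, 6, 7, 8, 12, 13, 15, 16}
… ∩ ⟦that rolled⟧ = {1, 2, 3, 4, 6, 7, 8, 12, 13, 15, 16} ∩ {2, 3, 4, 5, 6, 8, 9, 11, 12, 13, 15} = {2, 3, 4, 6, 8, 12, 13, 15}
… ∩ ⟦inside 8⟧ = {2, 3, 4, 6, 8, 12, 13, 15} ∩ {2, 4, 5, 6, 7, 9, 11, 15, 16} = {2, 4, 6, 15}
… ∩ ⟦wooden⟧ = {2, 4, 6, 15} ∩ {7, 10, 11, 12, 13, 14, 15} = {15}
⟦wooden book that rolled inside 8⟧ = {15}, so the cardinality is 1.

1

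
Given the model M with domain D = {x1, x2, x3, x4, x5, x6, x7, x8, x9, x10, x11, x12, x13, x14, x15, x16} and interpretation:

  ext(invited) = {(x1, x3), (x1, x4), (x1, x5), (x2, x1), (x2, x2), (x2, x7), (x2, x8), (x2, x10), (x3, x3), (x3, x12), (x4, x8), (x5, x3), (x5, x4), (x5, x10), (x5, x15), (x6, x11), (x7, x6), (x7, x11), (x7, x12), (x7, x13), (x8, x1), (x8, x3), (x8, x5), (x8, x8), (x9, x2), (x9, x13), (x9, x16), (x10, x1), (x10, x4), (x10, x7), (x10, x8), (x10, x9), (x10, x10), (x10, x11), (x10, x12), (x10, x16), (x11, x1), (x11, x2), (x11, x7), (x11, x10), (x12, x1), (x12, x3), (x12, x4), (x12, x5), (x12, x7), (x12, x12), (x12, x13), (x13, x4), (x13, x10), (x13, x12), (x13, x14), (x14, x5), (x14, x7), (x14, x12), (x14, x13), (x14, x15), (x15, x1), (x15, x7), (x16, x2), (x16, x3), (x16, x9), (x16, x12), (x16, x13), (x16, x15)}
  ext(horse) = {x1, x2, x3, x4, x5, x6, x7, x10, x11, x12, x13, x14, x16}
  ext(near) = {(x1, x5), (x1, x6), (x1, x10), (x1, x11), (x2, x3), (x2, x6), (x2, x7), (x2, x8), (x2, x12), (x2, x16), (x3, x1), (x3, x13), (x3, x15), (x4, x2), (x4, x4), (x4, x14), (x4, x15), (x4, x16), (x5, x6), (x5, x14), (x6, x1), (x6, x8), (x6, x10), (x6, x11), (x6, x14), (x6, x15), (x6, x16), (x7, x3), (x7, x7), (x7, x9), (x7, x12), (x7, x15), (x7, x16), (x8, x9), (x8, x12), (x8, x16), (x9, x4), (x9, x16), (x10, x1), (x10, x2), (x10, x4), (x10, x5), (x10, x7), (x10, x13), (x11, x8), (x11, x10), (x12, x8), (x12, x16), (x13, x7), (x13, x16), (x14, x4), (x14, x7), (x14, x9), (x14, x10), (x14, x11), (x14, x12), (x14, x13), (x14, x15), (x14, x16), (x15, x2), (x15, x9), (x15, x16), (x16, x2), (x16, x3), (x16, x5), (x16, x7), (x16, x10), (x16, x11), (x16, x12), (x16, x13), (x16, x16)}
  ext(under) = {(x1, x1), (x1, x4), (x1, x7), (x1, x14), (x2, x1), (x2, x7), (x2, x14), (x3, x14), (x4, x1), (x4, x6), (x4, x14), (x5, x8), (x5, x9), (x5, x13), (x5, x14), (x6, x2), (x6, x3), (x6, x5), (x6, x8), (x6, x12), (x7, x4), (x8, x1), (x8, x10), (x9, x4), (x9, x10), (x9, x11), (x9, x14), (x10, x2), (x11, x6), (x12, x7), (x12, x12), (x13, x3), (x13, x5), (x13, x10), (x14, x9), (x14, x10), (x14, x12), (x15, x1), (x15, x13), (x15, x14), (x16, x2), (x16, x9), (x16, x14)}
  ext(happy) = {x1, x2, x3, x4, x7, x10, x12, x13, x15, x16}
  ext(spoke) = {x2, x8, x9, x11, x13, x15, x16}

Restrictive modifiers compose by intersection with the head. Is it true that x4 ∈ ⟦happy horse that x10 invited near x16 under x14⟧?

yes

⟦that x10 invited⟧ = {x : ⟨x10, x⟩ ∈ ⟦invited⟧} = {x1, x4, x7, x8, x9, x10, x11, x12, x16}
⟦near x16⟧ = {x : ⟨x, x16⟩ ∈ ⟦near⟧} = {x2, x4, x6, x7, x8, x9, x12, x13, x14, x15, x16}
⟦under x14⟧ = {x : ⟨x, x14⟩ ∈ ⟦under⟧} = {x1, x2, x3, x4, x5, x9, x15, x16}
⟦horse⟧ = {x1, x2, x3, x4, x5, x6, x7, x10, x11, x12, x13, x14, x16}
… ∩ ⟦that x10 invited⟧ = {x1, x2, x3, x4, x5, x6, x7, x10, x11, x12, x13, x14, x16} ∩ {x1, x4, x7, x8, x9, x10, x11, x12, x16} = {x1, x4, x7, x10, x11, x12, x16}
… ∩ ⟦near x16⟧ = {x1, x4, x7, x10, x11, x12, x16} ∩ {x2, x4, x6, x7, x8, x9, x12, x13, x14, x15, x16} = {x4, x7, x12, x16}
… ∩ ⟦under x14⟧ = {x4, x7, x12, x16} ∩ {x1, x2, x3, x4, x5, x9, x15, x16} = {x4, x16}
… ∩ ⟦happy⟧ = {x4, x16} ∩ {x1, x2, x3, x4, x7, x10, x12, x13, x15, x16} = {x4, x16}
⟦happy horse that x10 invited near x16 under x14⟧ = {x4, x16}; x4 ∈ this set.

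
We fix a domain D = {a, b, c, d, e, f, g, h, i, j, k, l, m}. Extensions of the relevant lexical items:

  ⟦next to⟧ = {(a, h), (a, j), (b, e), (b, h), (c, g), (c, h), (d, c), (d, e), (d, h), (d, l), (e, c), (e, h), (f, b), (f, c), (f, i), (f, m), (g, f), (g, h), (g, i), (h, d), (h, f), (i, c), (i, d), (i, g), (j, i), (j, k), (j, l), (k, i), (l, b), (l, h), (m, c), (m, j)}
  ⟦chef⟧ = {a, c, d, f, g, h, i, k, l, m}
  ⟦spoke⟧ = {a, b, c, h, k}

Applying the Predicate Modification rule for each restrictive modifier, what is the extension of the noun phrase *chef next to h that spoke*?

⟦next to h⟧ = {x : ⟨x, h⟩ ∈ ⟦next to⟧} = {a, b, c, d, e, g, l}
⟦that spoke⟧ = ⟦spoke⟧ = {a, b, c, h, k}
⟦chef⟧ = {a, c, d, f, g, h, i, k, l, m}
… ∩ ⟦next to h⟧ = {a, c, d, f, g, h, i, k, l, m} ∩ {a, b, c, d, e, g, l} = {a, c, d, g, l}
… ∩ ⟦that spoke⟧ = {a, c, d, g, l} ∩ {a, b, c, h, k} = {a, c}
So ⟦chef next to h that spoke⟧ = {a, c}.

{a, c}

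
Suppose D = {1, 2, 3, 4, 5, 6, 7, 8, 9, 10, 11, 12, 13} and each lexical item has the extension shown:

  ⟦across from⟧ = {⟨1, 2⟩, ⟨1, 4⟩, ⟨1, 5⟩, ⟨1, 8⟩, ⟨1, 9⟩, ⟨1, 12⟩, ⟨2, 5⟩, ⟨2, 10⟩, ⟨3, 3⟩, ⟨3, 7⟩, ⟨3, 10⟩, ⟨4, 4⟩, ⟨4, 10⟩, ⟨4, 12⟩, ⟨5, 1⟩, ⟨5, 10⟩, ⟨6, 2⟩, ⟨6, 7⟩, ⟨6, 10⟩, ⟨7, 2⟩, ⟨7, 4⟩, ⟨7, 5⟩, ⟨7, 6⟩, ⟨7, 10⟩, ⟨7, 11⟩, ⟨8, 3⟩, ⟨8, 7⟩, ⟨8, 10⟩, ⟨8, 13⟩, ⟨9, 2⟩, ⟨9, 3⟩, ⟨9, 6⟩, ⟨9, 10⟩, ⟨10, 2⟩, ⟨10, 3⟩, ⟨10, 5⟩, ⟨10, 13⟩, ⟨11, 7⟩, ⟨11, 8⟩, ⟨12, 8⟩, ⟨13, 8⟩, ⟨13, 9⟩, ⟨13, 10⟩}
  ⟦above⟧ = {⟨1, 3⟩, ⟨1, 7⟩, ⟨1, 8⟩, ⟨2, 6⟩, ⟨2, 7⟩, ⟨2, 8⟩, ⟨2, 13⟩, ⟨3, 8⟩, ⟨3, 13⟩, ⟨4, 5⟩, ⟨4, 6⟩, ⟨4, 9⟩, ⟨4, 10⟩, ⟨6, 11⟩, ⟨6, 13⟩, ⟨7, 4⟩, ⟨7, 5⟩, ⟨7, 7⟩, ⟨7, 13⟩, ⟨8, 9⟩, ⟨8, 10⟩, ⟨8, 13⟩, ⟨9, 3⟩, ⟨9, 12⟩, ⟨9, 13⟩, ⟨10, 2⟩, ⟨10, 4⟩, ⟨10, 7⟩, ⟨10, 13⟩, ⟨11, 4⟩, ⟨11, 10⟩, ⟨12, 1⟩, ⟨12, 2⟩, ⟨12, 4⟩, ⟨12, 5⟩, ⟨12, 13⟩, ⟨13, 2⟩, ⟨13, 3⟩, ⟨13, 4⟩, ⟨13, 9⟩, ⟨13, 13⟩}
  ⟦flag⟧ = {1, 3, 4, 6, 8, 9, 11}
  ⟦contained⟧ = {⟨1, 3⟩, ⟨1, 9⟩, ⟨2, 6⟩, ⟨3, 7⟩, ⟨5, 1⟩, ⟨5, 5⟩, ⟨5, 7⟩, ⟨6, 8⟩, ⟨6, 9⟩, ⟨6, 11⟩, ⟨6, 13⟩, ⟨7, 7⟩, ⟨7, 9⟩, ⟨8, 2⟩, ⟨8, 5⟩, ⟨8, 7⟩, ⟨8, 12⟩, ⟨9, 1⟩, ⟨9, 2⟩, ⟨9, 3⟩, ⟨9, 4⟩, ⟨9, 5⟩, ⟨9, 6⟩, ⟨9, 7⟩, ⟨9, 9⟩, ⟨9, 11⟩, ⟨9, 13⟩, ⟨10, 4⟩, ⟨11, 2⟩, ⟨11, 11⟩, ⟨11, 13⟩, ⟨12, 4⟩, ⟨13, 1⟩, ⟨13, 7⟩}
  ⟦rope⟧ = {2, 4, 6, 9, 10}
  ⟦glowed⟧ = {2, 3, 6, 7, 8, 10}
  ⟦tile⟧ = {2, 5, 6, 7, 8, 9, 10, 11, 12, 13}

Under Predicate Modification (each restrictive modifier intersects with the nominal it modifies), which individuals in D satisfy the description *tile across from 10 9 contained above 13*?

⟦across from 10⟧ = {x : ⟨x, 10⟩ ∈ ⟦across from⟧} = {2, 3, 4, 5, 6, 7, 8, 9, 13}
⟦9 contained⟧ = {x : ⟨9, x⟩ ∈ ⟦contained⟧} = {1, 2, 3, 4, 5, 6, 7, 9, 11, 13}
⟦above 13⟧ = {x : ⟨x, 13⟩ ∈ ⟦above⟧} = {2, 3, 6, 7, 8, 9, 10, 12, 13}
⟦tile⟧ = {2, 5, 6, 7, 8, 9, 10, 11, 12, 13}
… ∩ ⟦across from 10⟧ = {2, 5, 6, 7, 8, 9, 10, 11, 12, 13} ∩ {2, 3, 4, 5, 6, 7, 8, 9, 13} = {2, 5, 6, 7, 8, 9, 13}
… ∩ ⟦9 contained⟧ = {2, 5, 6, 7, 8, 9, 13} ∩ {1, 2, 3, 4, 5, 6, 7, 9, 11, 13} = {2, 5, 6, 7, 9, 13}
… ∩ ⟦above 13⟧ = {2, 5, 6, 7, 9, 13} ∩ {2, 3, 6, 7, 8, 9, 10, 12, 13} = {2, 6, 7, 9, 13}
So ⟦tile across from 10 9 contained above 13⟧ = {2, 6, 7, 9, 13}.

{2, 6, 7, 9, 13}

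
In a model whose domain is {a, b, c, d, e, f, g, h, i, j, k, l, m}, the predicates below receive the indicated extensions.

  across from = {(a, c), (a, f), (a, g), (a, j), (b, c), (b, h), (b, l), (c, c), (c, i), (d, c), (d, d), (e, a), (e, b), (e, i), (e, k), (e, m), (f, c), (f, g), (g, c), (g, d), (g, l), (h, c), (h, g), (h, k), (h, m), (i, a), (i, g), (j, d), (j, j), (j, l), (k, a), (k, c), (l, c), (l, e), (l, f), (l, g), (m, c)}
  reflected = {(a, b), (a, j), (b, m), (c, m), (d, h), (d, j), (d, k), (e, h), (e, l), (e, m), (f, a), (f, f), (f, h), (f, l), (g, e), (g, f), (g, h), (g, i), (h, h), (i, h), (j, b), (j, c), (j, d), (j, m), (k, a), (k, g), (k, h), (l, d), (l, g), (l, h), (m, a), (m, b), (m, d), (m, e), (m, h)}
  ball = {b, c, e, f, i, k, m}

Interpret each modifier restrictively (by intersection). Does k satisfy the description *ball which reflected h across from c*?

yes

⟦which reflected h⟧ = {x : ⟨x, h⟩ ∈ ⟦reflected⟧} = {d, e, f, g, h, i, k, l, m}
⟦across from c⟧ = {x : ⟨x, c⟩ ∈ ⟦across from⟧} = {a, b, c, d, f, g, h, k, l, m}
⟦ball⟧ = {b, c, e, f, i, k, m}
… ∩ ⟦which reflected h⟧ = {b, c, e, f, i, k, m} ∩ {d, e, f, g, h, i, k, l, m} = {e, f, i, k, m}
… ∩ ⟦across from c⟧ = {e, f, i, k, m} ∩ {a, b, c, d, f, g, h, k, l, m} = {f, k, m}
⟦ball which reflected h across from c⟧ = {f, k, m}; k ∈ this set.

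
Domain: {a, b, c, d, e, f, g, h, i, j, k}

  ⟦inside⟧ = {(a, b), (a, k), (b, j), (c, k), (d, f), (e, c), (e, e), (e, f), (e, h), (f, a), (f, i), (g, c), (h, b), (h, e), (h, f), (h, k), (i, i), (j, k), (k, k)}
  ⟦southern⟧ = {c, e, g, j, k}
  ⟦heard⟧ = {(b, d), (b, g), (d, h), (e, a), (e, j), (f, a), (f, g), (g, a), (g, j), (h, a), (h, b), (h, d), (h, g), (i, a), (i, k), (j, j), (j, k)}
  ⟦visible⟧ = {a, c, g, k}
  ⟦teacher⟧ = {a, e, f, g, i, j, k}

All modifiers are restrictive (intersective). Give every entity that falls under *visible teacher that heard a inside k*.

{ }

⟦that heard a⟧ = {x : ⟨x, a⟩ ∈ ⟦heard⟧} = {e, f, g, h, i}
⟦inside k⟧ = {x : ⟨x, k⟩ ∈ ⟦inside⟧} = {a, c, h, j, k}
⟦teacher⟧ = {a, e, f, g, i, j, k}
… ∩ ⟦that heard a⟧ = {a, e, f, g, i, j, k} ∩ {e, f, g, h, i} = {e, f, g, i}
… ∩ ⟦inside k⟧ = {e, f, g, i} ∩ {a, c, h, j, k} = ∅
… ∩ ⟦visible⟧ = ∅ ∩ {a, c, g, k} = ∅
So ⟦visible teacher that heard a inside k⟧ = { }.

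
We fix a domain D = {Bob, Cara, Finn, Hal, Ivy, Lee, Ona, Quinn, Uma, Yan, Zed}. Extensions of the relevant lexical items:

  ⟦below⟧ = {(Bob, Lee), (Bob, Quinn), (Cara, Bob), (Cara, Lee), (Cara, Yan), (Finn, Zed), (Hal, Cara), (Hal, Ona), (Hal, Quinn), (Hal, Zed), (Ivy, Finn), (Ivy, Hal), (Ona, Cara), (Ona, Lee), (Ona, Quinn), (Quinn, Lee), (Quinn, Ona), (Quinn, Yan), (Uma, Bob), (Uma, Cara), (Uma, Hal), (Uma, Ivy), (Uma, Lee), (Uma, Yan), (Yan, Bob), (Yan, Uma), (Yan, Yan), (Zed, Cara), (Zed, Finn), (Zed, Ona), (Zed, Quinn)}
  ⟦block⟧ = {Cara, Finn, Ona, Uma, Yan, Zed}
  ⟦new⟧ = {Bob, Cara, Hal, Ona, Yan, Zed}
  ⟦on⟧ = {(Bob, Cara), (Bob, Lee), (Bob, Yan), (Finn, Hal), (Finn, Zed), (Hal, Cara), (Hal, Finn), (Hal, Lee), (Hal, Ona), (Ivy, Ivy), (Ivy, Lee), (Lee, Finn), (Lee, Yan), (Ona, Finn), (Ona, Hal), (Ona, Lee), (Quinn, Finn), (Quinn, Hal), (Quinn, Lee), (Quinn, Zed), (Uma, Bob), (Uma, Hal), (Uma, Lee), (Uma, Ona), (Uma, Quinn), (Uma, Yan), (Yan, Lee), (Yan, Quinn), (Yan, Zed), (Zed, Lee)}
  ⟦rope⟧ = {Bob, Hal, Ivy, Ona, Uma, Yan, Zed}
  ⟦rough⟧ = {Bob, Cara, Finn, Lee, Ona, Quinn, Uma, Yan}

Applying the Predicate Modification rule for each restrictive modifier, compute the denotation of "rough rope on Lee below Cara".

⟦on Lee⟧ = {x : ⟨x, Lee⟩ ∈ ⟦on⟧} = {Bob, Hal, Ivy, Ona, Quinn, Uma, Yan, Zed}
⟦below Cara⟧ = {x : ⟨x, Cara⟩ ∈ ⟦below⟧} = {Hal, Ona, Uma, Zed}
⟦rope⟧ = {Bob, Hal, Ivy, Ona, Uma, Yan, Zed}
… ∩ ⟦on Lee⟧ = {Bob, Hal, Ivy, Ona, Uma, Yan, Zed} ∩ {Bob, Hal, Ivy, Ona, Quinn, Uma, Yan, Zed} = {Bob, Hal, Ivy, Ona, Uma, Yan, Zed}
… ∩ ⟦below Cara⟧ = {Bob, Hal, Ivy, Ona, Uma, Yan, Zed} ∩ {Hal, Ona, Uma, Zed} = {Hal, Ona, Uma, Zed}
… ∩ ⟦rough⟧ = {Hal, Ona, Uma, Zed} ∩ {Bob, Cara, Finn, Lee, Ona, Quinn, Uma, Yan} = {Ona, Uma}
So ⟦rough rope on Lee below Cara⟧ = {Ona, Uma}.

{Ona, Uma}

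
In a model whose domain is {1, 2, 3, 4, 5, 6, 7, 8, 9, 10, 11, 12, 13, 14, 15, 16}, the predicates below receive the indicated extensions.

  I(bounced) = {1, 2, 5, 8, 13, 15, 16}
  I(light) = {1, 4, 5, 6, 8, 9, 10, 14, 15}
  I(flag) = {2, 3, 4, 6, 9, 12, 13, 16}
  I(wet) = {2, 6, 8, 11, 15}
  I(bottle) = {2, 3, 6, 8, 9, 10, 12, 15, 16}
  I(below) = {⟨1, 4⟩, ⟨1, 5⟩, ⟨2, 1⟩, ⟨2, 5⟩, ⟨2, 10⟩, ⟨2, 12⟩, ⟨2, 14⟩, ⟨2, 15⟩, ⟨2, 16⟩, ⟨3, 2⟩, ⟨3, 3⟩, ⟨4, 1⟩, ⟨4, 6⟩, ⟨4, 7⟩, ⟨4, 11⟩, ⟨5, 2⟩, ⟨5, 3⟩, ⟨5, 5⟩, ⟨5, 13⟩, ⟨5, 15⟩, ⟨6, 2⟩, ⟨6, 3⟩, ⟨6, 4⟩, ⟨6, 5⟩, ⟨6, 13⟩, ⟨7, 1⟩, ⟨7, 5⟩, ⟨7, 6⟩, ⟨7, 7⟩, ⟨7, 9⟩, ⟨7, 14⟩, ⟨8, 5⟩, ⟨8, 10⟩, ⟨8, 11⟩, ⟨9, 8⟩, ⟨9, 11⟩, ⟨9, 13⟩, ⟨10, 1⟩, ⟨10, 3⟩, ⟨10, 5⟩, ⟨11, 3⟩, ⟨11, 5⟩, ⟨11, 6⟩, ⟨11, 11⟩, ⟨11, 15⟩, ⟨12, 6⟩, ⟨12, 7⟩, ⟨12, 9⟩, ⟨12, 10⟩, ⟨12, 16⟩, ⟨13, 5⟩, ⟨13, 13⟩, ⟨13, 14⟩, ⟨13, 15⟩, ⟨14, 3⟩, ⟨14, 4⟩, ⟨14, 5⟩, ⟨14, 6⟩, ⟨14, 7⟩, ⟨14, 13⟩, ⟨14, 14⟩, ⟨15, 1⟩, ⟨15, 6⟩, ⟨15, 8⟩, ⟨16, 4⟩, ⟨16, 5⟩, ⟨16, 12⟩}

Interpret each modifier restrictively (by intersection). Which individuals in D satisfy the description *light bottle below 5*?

{6, 8, 10}

⟦below 5⟧ = {x : ⟨x, 5⟩ ∈ ⟦below⟧} = {1, 2, 5, 6, 7, 8, 10, 11, 13, 14, 16}
⟦bottle⟧ = {2, 3, 6, 8, 9, 10, 12, 15, 16}
… ∩ ⟦below 5⟧ = {2, 3, 6, 8, 9, 10, 12, 15, 16} ∩ {1, 2, 5, 6, 7, 8, 10, 11, 13, 14, 16} = {2, 6, 8, 10, 16}
… ∩ ⟦light⟧ = {2, 6, 8, 10, 16} ∩ {1, 4, 5, 6, 8, 9, 10, 14, 15} = {6, 8, 10}
So ⟦light bottle below 5⟧ = {6, 8, 10}.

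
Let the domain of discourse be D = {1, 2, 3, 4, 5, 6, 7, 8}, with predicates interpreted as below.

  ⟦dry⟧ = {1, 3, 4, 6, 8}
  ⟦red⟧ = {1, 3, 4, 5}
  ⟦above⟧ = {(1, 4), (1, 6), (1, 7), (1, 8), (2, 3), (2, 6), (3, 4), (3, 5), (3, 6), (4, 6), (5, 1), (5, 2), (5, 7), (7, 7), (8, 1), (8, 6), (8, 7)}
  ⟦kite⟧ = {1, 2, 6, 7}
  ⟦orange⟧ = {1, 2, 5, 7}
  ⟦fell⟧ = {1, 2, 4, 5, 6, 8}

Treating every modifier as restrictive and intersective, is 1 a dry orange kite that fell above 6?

yes

⟦that fell⟧ = ⟦fell⟧ = {1, 2, 4, 5, 6, 8}
⟦above 6⟧ = {x : ⟨x, 6⟩ ∈ ⟦above⟧} = {1, 2, 3, 4, 8}
⟦kite⟧ = {1, 2, 6, 7}
… ∩ ⟦that fell⟧ = {1, 2, 6, 7} ∩ {1, 2, 4, 5, 6, 8} = {1, 2, 6}
… ∩ ⟦above 6⟧ = {1, 2, 6} ∩ {1, 2, 3, 4, 8} = {1, 2}
… ∩ ⟦dry⟧ = {1, 2} ∩ {1, 3, 4, 6, 8} = {1}
… ∩ ⟦orange⟧ = {1} ∩ {1, 2, 5, 7} = {1}
⟦dry orange kite that fell above 6⟧ = {1}; 1 ∈ this set.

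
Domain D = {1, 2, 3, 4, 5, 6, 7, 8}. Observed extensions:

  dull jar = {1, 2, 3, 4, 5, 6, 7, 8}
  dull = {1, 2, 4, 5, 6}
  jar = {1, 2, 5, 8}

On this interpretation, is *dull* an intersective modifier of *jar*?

no

⟦dull⟧ ∩ ⟦jar⟧ = {1, 2, 4, 5, 6} ∩ {1, 2, 5, 8} = {1, 2, 5}
Observed ⟦dull jar⟧ = {1, 2, 3, 4, 5, 6, 7, 8}.
These differ, so the modifier is not intersective in this model.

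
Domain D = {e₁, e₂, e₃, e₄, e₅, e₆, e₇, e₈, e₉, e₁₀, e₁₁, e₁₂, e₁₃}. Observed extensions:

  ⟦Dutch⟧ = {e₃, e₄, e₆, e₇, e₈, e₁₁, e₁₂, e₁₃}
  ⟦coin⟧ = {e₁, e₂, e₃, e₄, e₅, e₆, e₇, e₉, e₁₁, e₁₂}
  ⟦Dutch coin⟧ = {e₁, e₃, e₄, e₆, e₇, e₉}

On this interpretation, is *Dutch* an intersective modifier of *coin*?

no

⟦Dutch⟧ ∩ ⟦coin⟧ = {e₃, e₄, e₆, e₇, e₈, e₁₁, e₁₂, e₁₃} ∩ {e₁, e₂, e₃, e₄, e₅, e₆, e₇, e₉, e₁₁, e₁₂} = {e₃, e₄, e₆, e₇, e₁₁, e₁₂}
Observed ⟦Dutch coin⟧ = {e₁, e₃, e₄, e₆, e₇, e₉}.
These differ, so the modifier is not intersective in this model.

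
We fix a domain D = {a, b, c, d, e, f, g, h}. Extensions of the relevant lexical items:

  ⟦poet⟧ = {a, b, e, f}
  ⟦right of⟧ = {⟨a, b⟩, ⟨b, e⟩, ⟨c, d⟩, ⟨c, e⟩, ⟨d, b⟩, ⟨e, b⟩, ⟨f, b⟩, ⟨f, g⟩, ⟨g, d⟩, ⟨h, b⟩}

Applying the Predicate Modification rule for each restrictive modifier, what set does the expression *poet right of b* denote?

{a, e, f}

⟦right of b⟧ = {x : ⟨x, b⟩ ∈ ⟦right of⟧} = {a, d, e, f, h}
⟦poet⟧ = {a, b, e, f}
… ∩ ⟦right of b⟧ = {a, b, e, f} ∩ {a, d, e, f, h} = {a, e, f}
So ⟦poet right of b⟧ = {a, e, f}.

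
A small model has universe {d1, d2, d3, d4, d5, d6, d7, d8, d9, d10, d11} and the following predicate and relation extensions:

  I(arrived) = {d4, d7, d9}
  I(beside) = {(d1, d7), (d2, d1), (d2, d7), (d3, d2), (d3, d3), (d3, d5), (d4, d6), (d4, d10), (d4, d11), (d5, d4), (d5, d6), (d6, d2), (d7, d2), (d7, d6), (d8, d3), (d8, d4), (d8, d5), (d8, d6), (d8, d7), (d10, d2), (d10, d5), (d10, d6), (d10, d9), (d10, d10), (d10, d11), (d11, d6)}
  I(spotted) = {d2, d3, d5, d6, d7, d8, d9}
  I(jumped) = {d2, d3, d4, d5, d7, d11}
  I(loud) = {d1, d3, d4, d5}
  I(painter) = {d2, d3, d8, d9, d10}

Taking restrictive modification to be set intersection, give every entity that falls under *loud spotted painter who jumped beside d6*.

⟦who jumped⟧ = ⟦jumped⟧ = {d2, d3, d4, d5, d7, d11}
⟦beside d6⟧ = {x : ⟨x, d6⟩ ∈ ⟦beside⟧} = {d4, d5, d7, d8, d10, d11}
⟦painter⟧ = {d2, d3, d8, d9, d10}
… ∩ ⟦who jumped⟧ = {d2, d3, d8, d9, d10} ∩ {d2, d3, d4, d5, d7, d11} = {d2, d3}
… ∩ ⟦beside d6⟧ = {d2, d3} ∩ {d4, d5, d7, d8, d10, d11} = ∅
… ∩ ⟦loud⟧ = ∅ ∩ {d1, d3, d4, d5} = ∅
… ∩ ⟦spotted⟧ = ∅ ∩ {d2, d3, d5, d6, d7, d8, d9} = ∅
So ⟦loud spotted painter who jumped beside d6⟧ = ∅.

∅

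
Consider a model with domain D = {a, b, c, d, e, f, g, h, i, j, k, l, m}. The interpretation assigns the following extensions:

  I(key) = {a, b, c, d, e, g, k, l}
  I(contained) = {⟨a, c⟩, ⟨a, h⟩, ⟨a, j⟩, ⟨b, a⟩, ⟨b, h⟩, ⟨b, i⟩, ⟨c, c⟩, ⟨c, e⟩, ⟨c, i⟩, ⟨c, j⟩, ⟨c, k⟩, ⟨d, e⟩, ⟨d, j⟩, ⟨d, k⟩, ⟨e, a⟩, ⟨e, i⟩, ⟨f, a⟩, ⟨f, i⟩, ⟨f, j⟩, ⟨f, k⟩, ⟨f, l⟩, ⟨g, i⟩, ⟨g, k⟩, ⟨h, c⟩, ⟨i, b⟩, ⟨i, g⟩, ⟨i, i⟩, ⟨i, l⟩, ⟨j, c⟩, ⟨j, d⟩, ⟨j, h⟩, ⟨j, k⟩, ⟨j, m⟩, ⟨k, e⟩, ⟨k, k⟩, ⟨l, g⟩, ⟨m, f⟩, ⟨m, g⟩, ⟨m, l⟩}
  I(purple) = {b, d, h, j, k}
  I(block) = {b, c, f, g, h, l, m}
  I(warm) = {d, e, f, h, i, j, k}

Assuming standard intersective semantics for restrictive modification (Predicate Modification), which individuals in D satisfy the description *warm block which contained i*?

⟦which contained i⟧ = {x : ⟨x, i⟩ ∈ ⟦contained⟧} = {b, c, e, f, g, i}
⟦block⟧ = {b, c, f, g, h, l, m}
… ∩ ⟦which contained i⟧ = {b, c, f, g, h, l, m} ∩ {b, c, e, f, g, i} = {b, c, f, g}
… ∩ ⟦warm⟧ = {b, c, f, g} ∩ {d, e, f, h, i, j, k} = {f}
So ⟦warm block which contained i⟧ = {f}.

{f}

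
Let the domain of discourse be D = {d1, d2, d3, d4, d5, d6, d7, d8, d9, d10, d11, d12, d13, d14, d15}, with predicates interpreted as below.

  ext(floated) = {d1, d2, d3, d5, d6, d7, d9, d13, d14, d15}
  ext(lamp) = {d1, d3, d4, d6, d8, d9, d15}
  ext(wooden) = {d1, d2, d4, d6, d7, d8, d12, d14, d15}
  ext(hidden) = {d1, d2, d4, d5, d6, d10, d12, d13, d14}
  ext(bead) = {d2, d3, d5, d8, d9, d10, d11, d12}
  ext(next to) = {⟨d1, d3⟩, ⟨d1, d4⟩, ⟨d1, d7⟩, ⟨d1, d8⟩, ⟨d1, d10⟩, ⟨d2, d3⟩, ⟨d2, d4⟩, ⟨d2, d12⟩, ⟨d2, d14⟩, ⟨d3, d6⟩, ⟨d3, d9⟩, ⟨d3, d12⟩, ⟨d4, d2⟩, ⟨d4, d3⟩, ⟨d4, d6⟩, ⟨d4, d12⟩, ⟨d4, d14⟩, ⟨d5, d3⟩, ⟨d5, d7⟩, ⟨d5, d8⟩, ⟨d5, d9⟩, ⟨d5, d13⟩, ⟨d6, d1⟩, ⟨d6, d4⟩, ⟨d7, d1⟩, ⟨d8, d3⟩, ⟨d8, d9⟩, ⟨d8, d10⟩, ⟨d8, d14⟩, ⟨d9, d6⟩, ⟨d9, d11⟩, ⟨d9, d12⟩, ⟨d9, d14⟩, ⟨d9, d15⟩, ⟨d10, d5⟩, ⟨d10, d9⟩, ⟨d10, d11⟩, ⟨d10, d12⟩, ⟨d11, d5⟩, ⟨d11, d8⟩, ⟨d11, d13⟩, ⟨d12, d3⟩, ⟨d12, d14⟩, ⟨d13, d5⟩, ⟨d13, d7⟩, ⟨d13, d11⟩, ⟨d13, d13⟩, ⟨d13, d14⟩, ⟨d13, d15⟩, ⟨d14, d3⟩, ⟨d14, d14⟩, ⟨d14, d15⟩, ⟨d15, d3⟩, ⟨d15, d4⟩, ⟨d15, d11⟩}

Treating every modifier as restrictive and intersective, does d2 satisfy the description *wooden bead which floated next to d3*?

yes

⟦which floated⟧ = ⟦floated⟧ = {d1, d2, d3, d5, d6, d7, d9, d13, d14, d15}
⟦next to d3⟧ = {x : ⟨x, d3⟩ ∈ ⟦next to⟧} = {d1, d2, d4, d5, d8, d12, d14, d15}
⟦bead⟧ = {d2, d3, d5, d8, d9, d10, d11, d12}
… ∩ ⟦which floated⟧ = {d2, d3, d5, d8, d9, d10, d11, d12} ∩ {d1, d2, d3, d5, d6, d7, d9, d13, d14, d15} = {d2, d3, d5, d9}
… ∩ ⟦next to d3⟧ = {d2, d3, d5, d9} ∩ {d1, d2, d4, d5, d8, d12, d14, d15} = {d2, d5}
… ∩ ⟦wooden⟧ = {d2, d5} ∩ {d1, d2, d4, d6, d7, d8, d12, d14, d15} = {d2}
⟦wooden bead which floated next to d3⟧ = {d2}; d2 ∈ this set.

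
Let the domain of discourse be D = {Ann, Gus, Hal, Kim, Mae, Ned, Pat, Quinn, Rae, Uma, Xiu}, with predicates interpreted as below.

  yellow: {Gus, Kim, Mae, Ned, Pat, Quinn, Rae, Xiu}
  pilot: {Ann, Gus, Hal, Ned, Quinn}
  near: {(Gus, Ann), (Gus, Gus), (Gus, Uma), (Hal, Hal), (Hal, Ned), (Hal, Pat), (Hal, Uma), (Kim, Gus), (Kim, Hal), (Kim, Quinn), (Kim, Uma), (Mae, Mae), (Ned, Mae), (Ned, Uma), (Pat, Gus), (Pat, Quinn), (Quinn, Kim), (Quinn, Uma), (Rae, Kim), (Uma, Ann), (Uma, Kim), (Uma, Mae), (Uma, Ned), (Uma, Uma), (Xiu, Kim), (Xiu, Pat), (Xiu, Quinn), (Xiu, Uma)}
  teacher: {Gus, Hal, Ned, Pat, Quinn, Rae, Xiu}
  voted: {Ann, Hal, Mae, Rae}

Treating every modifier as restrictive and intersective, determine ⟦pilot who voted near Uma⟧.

⟦who voted⟧ = ⟦voted⟧ = {Ann, Hal, Mae, Rae}
⟦near Uma⟧ = {x : ⟨x, Uma⟩ ∈ ⟦near⟧} = {Gus, Hal, Kim, Ned, Quinn, Uma, Xiu}
⟦pilot⟧ = {Ann, Gus, Hal, Ned, Quinn}
… ∩ ⟦who voted⟧ = {Ann, Gus, Hal, Ned, Quinn} ∩ {Ann, Hal, Mae, Rae} = {Ann, Hal}
… ∩ ⟦near Uma⟧ = {Ann, Hal} ∩ {Gus, Hal, Kim, Ned, Quinn, Uma, Xiu} = {Hal}
So ⟦pilot who voted near Uma⟧ = {Hal}.

{Hal}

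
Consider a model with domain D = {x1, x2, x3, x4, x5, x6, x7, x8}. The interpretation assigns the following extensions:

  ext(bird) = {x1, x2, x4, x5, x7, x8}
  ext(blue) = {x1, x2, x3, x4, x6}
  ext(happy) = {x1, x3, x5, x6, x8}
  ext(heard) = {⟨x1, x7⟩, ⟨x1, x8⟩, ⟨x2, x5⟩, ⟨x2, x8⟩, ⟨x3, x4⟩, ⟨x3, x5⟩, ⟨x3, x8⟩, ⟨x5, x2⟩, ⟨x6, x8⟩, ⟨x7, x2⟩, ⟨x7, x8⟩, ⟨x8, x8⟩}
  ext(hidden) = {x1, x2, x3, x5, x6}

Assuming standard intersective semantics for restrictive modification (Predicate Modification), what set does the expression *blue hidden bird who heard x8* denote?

{x1, x2}

⟦who heard x8⟧ = {x : ⟨x, x8⟩ ∈ ⟦heard⟧} = {x1, x2, x3, x6, x7, x8}
⟦bird⟧ = {x1, x2, x4, x5, x7, x8}
… ∩ ⟦who heard x8⟧ = {x1, x2, x4, x5, x7, x8} ∩ {x1, x2, x3, x6, x7, x8} = {x1, x2, x7, x8}
… ∩ ⟦blue⟧ = {x1, x2, x7, x8} ∩ {x1, x2, x3, x4, x6} = {x1, x2}
… ∩ ⟦hidden⟧ = {x1, x2} ∩ {x1, x2, x3, x5, x6} = {x1, x2}
So ⟦blue hidden bird who heard x8⟧ = {x1, x2}.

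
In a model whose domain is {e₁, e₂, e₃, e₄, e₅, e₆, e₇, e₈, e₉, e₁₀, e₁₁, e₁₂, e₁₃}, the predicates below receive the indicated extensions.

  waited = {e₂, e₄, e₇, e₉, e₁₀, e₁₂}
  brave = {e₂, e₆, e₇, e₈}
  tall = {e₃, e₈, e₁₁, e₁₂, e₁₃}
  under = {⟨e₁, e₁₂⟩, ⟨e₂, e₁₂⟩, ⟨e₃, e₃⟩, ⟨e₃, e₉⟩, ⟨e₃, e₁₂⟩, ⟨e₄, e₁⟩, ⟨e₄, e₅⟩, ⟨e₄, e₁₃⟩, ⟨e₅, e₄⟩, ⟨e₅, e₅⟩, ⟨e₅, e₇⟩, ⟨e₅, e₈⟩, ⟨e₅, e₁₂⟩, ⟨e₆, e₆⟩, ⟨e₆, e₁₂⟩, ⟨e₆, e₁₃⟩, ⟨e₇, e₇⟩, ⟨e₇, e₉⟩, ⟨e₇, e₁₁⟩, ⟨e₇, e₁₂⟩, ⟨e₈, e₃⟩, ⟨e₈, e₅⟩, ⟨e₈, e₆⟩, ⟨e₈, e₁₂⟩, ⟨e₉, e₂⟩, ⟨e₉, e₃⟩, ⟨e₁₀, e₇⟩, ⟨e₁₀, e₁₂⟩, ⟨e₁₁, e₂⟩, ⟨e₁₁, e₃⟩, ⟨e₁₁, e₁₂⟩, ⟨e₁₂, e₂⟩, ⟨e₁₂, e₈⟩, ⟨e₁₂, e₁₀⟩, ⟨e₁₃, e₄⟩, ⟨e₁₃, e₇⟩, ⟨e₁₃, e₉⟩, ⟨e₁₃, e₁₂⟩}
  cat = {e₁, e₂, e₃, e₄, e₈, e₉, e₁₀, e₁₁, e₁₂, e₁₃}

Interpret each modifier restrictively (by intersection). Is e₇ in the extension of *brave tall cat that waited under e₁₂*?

no

⟦that waited⟧ = ⟦waited⟧ = {e₂, e₄, e₇, e₉, e₁₀, e₁₂}
⟦under e₁₂⟧ = {x : ⟨x, e₁₂⟩ ∈ ⟦under⟧} = {e₁, e₂, e₃, e₅, e₆, e₇, e₈, e₁₀, e₁₁, e₁₃}
⟦cat⟧ = {e₁, e₂, e₃, e₄, e₈, e₉, e₁₀, e₁₁, e₁₂, e₁₃}
… ∩ ⟦that waited⟧ = {e₁, e₂, e₃, e₄, e₈, e₉, e₁₀, e₁₁, e₁₂, e₁₃} ∩ {e₂, e₄, e₇, e₉, e₁₀, e₁₂} = {e₂, e₄, e₉, e₁₀, e₁₂}
… ∩ ⟦under e₁₂⟧ = {e₂, e₄, e₉, e₁₀, e₁₂} ∩ {e₁, e₂, e₃, e₅, e₆, e₇, e₈, e₁₀, e₁₁, e₁₃} = {e₂, e₁₀}
… ∩ ⟦brave⟧ = {e₂, e₁₀} ∩ {e₂, e₆, e₇, e₈} = {e₂}
… ∩ ⟦tall⟧ = {e₂} ∩ {e₃, e₈, e₁₁, e₁₂, e₁₃} = ∅
⟦brave tall cat that waited under e₁₂⟧ = ∅; e₇ ∉ this set.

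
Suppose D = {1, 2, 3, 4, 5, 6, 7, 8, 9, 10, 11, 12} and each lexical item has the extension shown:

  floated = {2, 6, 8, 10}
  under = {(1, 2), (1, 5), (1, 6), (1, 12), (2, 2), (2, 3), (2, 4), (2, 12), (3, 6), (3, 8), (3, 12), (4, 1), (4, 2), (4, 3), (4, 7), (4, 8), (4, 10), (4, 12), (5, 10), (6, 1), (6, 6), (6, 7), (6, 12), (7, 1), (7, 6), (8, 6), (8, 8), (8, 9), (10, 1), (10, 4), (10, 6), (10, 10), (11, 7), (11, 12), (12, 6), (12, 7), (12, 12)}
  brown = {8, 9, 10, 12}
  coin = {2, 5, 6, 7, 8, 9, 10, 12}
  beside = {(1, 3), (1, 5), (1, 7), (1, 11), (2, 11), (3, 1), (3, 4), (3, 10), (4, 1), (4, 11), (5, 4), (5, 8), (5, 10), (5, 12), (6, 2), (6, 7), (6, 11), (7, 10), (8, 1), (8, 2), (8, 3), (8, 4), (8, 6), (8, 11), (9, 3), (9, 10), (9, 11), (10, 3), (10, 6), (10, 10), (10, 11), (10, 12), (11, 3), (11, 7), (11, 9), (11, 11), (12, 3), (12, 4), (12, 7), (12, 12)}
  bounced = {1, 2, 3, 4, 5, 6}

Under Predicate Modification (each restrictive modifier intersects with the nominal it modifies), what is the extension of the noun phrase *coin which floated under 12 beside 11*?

⟦which floated⟧ = ⟦floated⟧ = {2, 6, 8, 10}
⟦under 12⟧ = {x : ⟨x, 12⟩ ∈ ⟦under⟧} = {1, 2, 3, 4, 6, 11, 12}
⟦beside 11⟧ = {x : ⟨x, 11⟩ ∈ ⟦beside⟧} = {1, 2, 4, 6, 8, 9, 10, 11}
⟦coin⟧ = {2, 5, 6, 7, 8, 9, 10, 12}
… ∩ ⟦which floated⟧ = {2, 5, 6, 7, 8, 9, 10, 12} ∩ {2, 6, 8, 10} = {2, 6, 8, 10}
… ∩ ⟦under 12⟧ = {2, 6, 8, 10} ∩ {1, 2, 3, 4, 6, 11, 12} = {2, 6}
… ∩ ⟦beside 11⟧ = {2, 6} ∩ {1, 2, 4, 6, 8, 9, 10, 11} = {2, 6}
So ⟦coin which floated under 12 beside 11⟧ = {2, 6}.

{2, 6}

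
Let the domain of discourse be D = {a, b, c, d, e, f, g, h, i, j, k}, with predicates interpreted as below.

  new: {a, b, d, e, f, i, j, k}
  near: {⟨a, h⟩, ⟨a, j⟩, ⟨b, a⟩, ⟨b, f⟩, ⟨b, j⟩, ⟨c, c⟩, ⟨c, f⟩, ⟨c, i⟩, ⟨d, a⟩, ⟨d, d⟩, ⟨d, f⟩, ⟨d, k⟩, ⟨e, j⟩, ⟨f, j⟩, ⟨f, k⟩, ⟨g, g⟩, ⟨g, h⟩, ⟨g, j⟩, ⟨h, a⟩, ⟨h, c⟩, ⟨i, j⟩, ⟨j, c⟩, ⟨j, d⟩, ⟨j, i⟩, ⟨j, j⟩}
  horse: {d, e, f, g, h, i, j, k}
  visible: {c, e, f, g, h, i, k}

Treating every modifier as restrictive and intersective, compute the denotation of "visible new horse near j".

{e, f, i}

⟦near j⟧ = {x : ⟨x, j⟩ ∈ ⟦near⟧} = {a, b, e, f, g, i, j}
⟦horse⟧ = {d, e, f, g, h, i, j, k}
… ∩ ⟦near j⟧ = {d, e, f, g, h, i, j, k} ∩ {a, b, e, f, g, i, j} = {e, f, g, i, j}
… ∩ ⟦visible⟧ = {e, f, g, i, j} ∩ {c, e, f, g, h, i, k} = {e, f, g, i}
… ∩ ⟦new⟧ = {e, f, g, i} ∩ {a, b, d, e, f, i, j, k} = {e, f, i}
So ⟦visible new horse near j⟧ = {e, f, i}.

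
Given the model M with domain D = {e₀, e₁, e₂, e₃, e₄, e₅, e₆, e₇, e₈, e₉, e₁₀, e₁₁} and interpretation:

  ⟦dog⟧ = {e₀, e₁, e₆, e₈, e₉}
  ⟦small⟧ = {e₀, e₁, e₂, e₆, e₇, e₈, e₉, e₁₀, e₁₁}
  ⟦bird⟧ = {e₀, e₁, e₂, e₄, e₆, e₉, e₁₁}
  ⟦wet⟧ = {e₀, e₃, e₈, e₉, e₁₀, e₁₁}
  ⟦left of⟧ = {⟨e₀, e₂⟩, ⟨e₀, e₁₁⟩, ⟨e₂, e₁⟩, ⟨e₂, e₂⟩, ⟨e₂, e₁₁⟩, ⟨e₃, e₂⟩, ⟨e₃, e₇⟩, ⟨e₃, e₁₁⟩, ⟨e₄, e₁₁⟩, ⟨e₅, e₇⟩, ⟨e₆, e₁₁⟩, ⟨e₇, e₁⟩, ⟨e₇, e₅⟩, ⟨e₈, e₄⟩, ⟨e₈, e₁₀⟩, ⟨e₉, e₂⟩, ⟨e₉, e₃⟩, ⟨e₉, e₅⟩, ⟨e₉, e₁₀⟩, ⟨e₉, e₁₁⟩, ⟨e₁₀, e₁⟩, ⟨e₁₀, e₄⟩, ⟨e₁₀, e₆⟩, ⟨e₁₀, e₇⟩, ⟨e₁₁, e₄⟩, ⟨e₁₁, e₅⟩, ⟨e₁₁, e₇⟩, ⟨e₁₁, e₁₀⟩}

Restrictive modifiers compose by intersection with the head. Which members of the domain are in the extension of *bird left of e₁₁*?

⟦left of e₁₁⟧ = {x : ⟨x, e₁₁⟩ ∈ ⟦left of⟧} = {e₀, e₂, e₃, e₄, e₆, e₉}
⟦bird⟧ = {e₀, e₁, e₂, e₄, e₆, e₉, e₁₁}
… ∩ ⟦left of e₁₁⟧ = {e₀, e₁, e₂, e₄, e₆, e₉, e₁₁} ∩ {e₀, e₂, e₃, e₄, e₆, e₉} = {e₀, e₂, e₄, e₆, e₉}
So ⟦bird left of e₁₁⟧ = {e₀, e₂, e₄, e₆, e₉}.

{e₀, e₂, e₄, e₆, e₉}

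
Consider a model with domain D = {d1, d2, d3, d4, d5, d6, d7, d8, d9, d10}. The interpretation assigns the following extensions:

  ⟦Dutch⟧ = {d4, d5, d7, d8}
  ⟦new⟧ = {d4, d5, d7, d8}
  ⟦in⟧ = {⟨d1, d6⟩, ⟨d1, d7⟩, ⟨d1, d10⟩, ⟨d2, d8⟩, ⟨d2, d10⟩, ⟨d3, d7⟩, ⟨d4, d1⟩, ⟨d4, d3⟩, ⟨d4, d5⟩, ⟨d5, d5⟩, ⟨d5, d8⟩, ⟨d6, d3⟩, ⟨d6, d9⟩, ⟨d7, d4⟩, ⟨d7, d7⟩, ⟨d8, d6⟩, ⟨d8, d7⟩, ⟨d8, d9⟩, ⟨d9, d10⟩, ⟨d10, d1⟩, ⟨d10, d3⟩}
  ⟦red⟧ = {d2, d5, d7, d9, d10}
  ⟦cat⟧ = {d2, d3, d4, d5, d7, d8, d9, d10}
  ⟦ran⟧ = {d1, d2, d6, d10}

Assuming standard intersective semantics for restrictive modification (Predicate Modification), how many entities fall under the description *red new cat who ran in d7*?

0

⟦who ran⟧ = ⟦ran⟧ = {d1, d2, d6, d10}
⟦in d7⟧ = {x : ⟨x, d7⟩ ∈ ⟦in⟧} = {d1, d3, d7, d8}
⟦cat⟧ = {d2, d3, d4, d5, d7, d8, d9, d10}
… ∩ ⟦who ran⟧ = {d2, d3, d4, d5, d7, d8, d9, d10} ∩ {d1, d2, d6, d10} = {d2, d10}
… ∩ ⟦in d7⟧ = {d2, d10} ∩ {d1, d3, d7, d8} = ∅
… ∩ ⟦red⟧ = ∅ ∩ {d2, d5, d7, d9, d10} = ∅
… ∩ ⟦new⟧ = ∅ ∩ {d4, d5, d7, d8} = ∅
⟦red new cat who ran in d7⟧ = ∅, so the cardinality is 0.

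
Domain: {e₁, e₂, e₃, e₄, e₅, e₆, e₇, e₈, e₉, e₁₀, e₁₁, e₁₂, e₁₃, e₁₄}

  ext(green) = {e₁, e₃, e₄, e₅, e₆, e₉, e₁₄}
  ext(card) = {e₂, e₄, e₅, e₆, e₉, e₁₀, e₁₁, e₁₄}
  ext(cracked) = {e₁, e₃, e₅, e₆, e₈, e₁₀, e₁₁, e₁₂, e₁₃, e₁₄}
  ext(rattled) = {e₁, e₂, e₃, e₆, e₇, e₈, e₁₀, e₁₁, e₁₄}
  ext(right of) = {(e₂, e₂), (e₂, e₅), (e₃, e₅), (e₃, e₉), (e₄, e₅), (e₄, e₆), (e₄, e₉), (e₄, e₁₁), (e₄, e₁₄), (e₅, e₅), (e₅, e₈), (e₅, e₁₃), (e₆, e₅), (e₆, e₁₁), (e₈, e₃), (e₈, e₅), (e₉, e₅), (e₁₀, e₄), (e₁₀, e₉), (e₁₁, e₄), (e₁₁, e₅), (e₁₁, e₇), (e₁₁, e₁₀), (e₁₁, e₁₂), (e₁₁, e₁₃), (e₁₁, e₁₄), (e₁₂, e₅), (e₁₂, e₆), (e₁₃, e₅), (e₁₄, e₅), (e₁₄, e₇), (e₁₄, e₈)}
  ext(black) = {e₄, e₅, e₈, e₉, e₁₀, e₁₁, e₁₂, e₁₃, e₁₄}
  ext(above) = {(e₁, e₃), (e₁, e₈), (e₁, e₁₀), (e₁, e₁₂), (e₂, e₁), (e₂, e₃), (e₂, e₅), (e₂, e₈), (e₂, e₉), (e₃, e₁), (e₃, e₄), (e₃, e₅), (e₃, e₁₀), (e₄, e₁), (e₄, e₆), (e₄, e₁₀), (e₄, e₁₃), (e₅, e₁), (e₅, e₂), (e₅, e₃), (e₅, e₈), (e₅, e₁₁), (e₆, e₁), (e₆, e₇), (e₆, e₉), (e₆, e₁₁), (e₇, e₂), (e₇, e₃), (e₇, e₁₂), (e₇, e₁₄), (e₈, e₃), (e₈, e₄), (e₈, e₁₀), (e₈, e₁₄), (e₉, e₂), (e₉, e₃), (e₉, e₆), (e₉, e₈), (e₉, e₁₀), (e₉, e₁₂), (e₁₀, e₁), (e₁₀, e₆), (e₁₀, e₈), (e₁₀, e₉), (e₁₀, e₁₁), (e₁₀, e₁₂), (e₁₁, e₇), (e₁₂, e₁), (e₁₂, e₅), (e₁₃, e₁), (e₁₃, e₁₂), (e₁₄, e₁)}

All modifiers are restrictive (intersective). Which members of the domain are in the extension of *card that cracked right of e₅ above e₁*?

{e₅, e₆, e₁₄}

⟦that cracked⟧ = ⟦cracked⟧ = {e₁, e₃, e₅, e₆, e₈, e₁₀, e₁₁, e₁₂, e₁₃, e₁₄}
⟦right of e₅⟧ = {x : ⟨x, e₅⟩ ∈ ⟦right of⟧} = {e₂, e₃, e₄, e₅, e₆, e₈, e₉, e₁₁, e₁₂, e₁₃, e₁₄}
⟦above e₁⟧ = {x : ⟨x, e₁⟩ ∈ ⟦above⟧} = {e₂, e₃, e₄, e₅, e₆, e₁₀, e₁₂, e₁₃, e₁₄}
⟦card⟧ = {e₂, e₄, e₅, e₆, e₉, e₁₀, e₁₁, e₁₄}
… ∩ ⟦that cracked⟧ = {e₂, e₄, e₅, e₆, e₉, e₁₀, e₁₁, e₁₄} ∩ {e₁, e₃, e₅, e₆, e₈, e₁₀, e₁₁, e₁₂, e₁₃, e₁₄} = {e₅, e₆, e₁₀, e₁₁, e₁₄}
… ∩ ⟦right of e₅⟧ = {e₅, e₆, e₁₀, e₁₁, e₁₄} ∩ {e₂, e₃, e₄, e₅, e₆, e₈, e₉, e₁₁, e₁₂, e₁₃, e₁₄} = {e₅, e₆, e₁₁, e₁₄}
… ∩ ⟦above e₁⟧ = {e₅, e₆, e₁₁, e₁₄} ∩ {e₂, e₃, e₄, e₅, e₆, e₁₀, e₁₂, e₁₃, e₁₄} = {e₅, e₆, e₁₄}
So ⟦card that cracked right of e₅ above e₁⟧ = {e₅, e₆, e₁₄}.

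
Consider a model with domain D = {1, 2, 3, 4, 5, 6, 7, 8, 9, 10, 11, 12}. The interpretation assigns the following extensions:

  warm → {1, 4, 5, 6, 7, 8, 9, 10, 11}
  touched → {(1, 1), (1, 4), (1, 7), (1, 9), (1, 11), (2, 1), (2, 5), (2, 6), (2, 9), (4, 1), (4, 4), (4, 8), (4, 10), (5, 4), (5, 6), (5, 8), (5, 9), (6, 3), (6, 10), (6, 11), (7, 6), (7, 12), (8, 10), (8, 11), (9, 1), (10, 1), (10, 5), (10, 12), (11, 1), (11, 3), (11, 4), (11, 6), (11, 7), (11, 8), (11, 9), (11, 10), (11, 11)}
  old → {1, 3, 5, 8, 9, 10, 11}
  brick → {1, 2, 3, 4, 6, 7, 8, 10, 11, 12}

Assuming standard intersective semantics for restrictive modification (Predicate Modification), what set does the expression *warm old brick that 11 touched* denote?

{1, 8, 10, 11}

⟦that 11 touched⟧ = {x : ⟨11, x⟩ ∈ ⟦touched⟧} = {1, 3, 4, 6, 7, 8, 9, 10, 11}
⟦brick⟧ = {1, 2, 3, 4, 6, 7, 8, 10, 11, 12}
… ∩ ⟦that 11 touched⟧ = {1, 2, 3, 4, 6, 7, 8, 10, 11, 12} ∩ {1, 3, 4, 6, 7, 8, 9, 10, 11} = {1, 3, 4, 6, 7, 8, 10, 11}
… ∩ ⟦warm⟧ = {1, 3, 4, 6, 7, 8, 10, 11} ∩ {1, 4, 5, 6, 7, 8, 9, 10, 11} = {1, 4, 6, 7, 8, 10, 11}
… ∩ ⟦old⟧ = {1, 4, 6, 7, 8, 10, 11} ∩ {1, 3, 5, 8, 9, 10, 11} = {1, 8, 10, 11}
So ⟦warm old brick that 11 touched⟧ = {1, 8, 10, 11}.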